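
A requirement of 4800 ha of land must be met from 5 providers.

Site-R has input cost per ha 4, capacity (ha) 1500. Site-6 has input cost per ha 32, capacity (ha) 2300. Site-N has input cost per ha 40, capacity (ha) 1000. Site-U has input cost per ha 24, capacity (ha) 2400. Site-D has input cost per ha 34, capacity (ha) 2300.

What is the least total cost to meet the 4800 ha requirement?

92400

Cheapest first:
Site-R (4): use full 1500 ; 3300 ha to go.
Take 2400 from Site-U at 24 ; need 900 more.
Take 900 from Site-6 at 32 to finish.
Site-D, Site-N: unused.
Cost = 1500×4 + 2400×24 + 900×32 = 92400.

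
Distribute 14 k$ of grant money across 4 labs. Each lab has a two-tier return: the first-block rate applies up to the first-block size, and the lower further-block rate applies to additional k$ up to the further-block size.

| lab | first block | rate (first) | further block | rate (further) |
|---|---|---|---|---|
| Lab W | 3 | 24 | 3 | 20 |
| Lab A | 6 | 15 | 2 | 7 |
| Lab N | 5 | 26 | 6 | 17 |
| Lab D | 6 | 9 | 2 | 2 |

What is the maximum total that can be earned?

313

Order all 8 blocks by rate: Lab N/tier1 26 > Lab W/tier1 24 > Lab W/tier2 20 > Lab N/tier2 17 > Lab A/tier1 15 > Lab D/tier1 9 > Lab A/tier2 7 > Lab D/tier2 2.
Lab N tier1 at 26: fill all 5 ; 9 left.
Lab W/tier1 (24): +3 ; 6 left.
Lab W tier2 at 20: fill all 3 ; 3 left.
Lab N/tier2: +3 of 6 at 17; pool empty.
Total = 26×5 + 24×3 + 20×3 + 17×3 = 313.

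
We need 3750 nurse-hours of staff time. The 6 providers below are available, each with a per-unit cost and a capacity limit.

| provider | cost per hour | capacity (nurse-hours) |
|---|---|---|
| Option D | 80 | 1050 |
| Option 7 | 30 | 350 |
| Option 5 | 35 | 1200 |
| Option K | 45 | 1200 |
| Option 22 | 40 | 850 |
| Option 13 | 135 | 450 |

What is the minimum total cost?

Cheapest first:
Option 7 at 30: take all 350 nurse-hours — 3400 still needed.
Option 5 (35): use full 1200 — 2200 nurse-hours to go.
Option 22 at 40: take all 850 nurse-hours — 1350 still needed.
Take 1200 from Option K at 45 — need 150 more.
Take 150 from Option D at 80 to finish.
Option 13: unused.
Cost = 350×30 + 1200×35 + 850×40 + 1200×45 + 150×80 = 152500.

152500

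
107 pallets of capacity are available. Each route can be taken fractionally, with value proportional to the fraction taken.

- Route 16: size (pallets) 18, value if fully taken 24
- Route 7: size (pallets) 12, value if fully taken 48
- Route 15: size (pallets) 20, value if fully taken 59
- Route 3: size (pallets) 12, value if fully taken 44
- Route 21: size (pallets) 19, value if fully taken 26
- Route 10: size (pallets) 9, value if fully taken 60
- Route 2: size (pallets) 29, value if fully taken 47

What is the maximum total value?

Best value per unit of size first: Route 10 60/9≈6.67, Route 7 48/12≈4, Route 3 44/12≈3.67, Route 15 59/20≈2.95, Route 2 47/29≈1.62, Route 21 26/19≈1.37, Route 16 24/18≈1.33.
Take all of Route 10 (9 pallets, value 60) — 98 pallets left.
Take all of Route 7 (12 pallets, value 48) — 86 pallets left.
Route 3: take in full, 12 pallets for value 44 — 74 left.
Route 15: take in full, 20 pallets for value 59 — 54 left.
Take all of Route 2 (29 pallets, value 47) — 25 pallets left.
Route 21: take in full, 19 pallets for value 26 — 6 left.
Only 6 pallets remain; take 6/18 of Route 16 for value 24×6/18 = 8.
Total value = 292.

292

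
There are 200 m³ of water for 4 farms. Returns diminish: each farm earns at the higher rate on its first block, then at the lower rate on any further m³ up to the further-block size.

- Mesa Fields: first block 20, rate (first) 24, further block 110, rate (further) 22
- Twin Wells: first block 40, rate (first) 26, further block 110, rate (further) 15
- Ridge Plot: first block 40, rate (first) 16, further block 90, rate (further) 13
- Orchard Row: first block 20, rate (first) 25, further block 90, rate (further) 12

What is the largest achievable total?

4600

Treat each block as its own option and order by rate: Twin Wells/T1 26 > Orchard Row/T1 25 > Mesa Fields/T1 24 > Mesa Fields/T2 22 > Ridge Plot/T1 16 > Twin Wells/T2 15 > Ridge Plot/T2 13 > Orchard Row/T2 12.
Fill Twin Wells T1 block (40 at 26) ; 160 left.
Orchard Row/T1 (25): +20 ; 140 left.
Mesa Fields/T1 (24): +20 ; 120 left.
Mesa Fields/T2 (22): +110 ; 10 left.
Ridge Plot/T1: +10 of 40 at 16; pool empty.
Total = 26×40 + 25×20 + 24×20 + 22×110 + 16×10 = 4600.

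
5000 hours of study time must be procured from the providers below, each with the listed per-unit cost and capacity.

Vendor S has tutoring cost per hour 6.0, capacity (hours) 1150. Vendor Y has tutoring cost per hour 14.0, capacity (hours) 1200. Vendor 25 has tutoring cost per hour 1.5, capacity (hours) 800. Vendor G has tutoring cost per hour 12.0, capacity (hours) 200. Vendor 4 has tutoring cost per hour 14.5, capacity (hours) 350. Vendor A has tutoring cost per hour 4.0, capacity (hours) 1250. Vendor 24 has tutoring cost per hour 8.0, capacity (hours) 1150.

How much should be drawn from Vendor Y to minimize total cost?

450

Fill from the cheapest provider first.
Vendor 25 (1.5): use full 800 — 4200 hours to go.
Vendor A at 4.0: take all 1250 hours — 2950 still needed.
Take 1150 from Vendor S at 6.0 — need 1800 more.
Vendor 24 (8.0): use full 1150 — 650 hours to go.
Take 200 from Vendor G at 12.0 — need 450 more.
Take 450 from Vendor Y at 14.0 to finish.
Vendor 4: unused.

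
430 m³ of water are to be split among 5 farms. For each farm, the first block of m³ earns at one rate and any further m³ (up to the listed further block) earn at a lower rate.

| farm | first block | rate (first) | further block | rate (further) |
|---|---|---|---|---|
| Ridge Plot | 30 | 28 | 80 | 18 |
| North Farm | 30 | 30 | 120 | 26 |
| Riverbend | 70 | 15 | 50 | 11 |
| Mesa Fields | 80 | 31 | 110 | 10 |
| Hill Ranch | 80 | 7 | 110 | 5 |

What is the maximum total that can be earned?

10050

Treat each block as its own option and order by rate: Mesa Fields/T1 31 > North Farm/T1 30 > Ridge Plot/T1 28 > North Farm/T2 26 > Ridge Plot/T2 18 > Riverbend/T1 15 > Riverbend/T2 11 > Mesa Fields/T2 10 > Hill Ranch/T1 7 > Hill Ranch/T2 5.
Mesa Fields T1 at 31: fill all 80 — 350 left.
North Farm T1 at 30: fill all 30 — 320 left.
Fill Ridge Plot T1 block (30 at 28) — 290 left.
Fill North Farm T2 block (120 at 26) — 170 left.
Fill Ridge Plot T2 block (80 at 18) — 90 left.
Riverbend T1 at 15: fill all 70 — 20 left.
Riverbend T2 at 11: only 20 left, fill 20.
Total = 31×80 + 30×30 + 28×30 + 26×120 + 18×80 + 15×70 + 11×20 = 10050.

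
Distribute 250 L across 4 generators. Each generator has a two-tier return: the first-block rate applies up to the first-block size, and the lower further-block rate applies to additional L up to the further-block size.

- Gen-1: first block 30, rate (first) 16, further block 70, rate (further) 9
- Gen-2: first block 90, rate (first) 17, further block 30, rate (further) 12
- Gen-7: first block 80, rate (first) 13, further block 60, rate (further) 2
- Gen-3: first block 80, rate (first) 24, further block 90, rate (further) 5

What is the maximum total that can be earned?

4580

Order all 8 blocks by rate: Gen-3/first 24 > Gen-2/first 17 > Gen-1/first 16 > Gen-7/first 13 > Gen-2/second 12 > Gen-1/second 9 > Gen-3/second 5 > Gen-7/second 2.
Gen-3 first at 24: fill all 80 — 170 left.
Fill Gen-2 first block (90 at 17) — 80 left.
Fill Gen-1 first block (30 at 16) — 50 left.
Gen-7 first at 13: only 50 left, fill 50.
Total = 24×80 + 17×90 + 16×30 + 13×50 = 4580.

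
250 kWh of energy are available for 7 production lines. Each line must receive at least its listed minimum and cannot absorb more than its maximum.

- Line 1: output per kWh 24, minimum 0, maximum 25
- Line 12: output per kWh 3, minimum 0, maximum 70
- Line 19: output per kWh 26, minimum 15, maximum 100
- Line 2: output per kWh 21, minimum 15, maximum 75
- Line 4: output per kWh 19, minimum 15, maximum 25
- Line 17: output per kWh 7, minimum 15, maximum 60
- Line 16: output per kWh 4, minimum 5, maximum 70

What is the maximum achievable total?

5410

Meeting every minimum uses 0+0+15+15+15+15+5 = 65 kWh, leaving 185.
Rank by output per kWh: Line 19 26 > Line 1 24 > Line 2 21 > Line 4 19 > Line 17 7 > Line 16 4 > Line 12 3.
Line 19: +85 to 100 (cap) ; 100 left.
Give Line 1 25 more to hit its cap of 25 ; 75 left.
Line 2 takes 60 more to reach its cap of 75 ; 15 left.
Give Line 4 10 more to hit its cap of 25 ; 5 left.
Line 17: +5 (room for 45) → 20. Pool exhausted.
Total = 24×25 + 26×100 + 21×75 + 19×25 + 7×20 + 4×5 = 5410.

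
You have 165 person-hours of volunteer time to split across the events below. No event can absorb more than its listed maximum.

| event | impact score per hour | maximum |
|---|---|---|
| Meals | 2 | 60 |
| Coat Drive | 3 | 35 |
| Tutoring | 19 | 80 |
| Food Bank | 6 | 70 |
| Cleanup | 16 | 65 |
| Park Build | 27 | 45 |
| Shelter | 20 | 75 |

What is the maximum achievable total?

3570

Rank by impact score per hour: Park Build 27 > Shelter 20 > Tutoring 19 > Cleanup 16 > Food Bank 6 > Coat Drive 3 > Meals 2.
Park Build takes 45 to reach its cap of 45 → 120 left.
Shelter takes 75 to reach its cap of 75 → 45 left.
Tutoring: +45 (room for 80) → 45. Pool exhausted.
Total = 19×45 + 27×45 + 20×75 = 3570.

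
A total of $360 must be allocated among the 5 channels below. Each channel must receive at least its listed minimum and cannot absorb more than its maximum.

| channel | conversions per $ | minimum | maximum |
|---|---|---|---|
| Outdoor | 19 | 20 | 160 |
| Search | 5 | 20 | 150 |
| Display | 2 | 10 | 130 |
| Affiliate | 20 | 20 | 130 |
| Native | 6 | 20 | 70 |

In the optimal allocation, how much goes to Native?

Meeting every minimum uses 20+20+10+20+20 = 90 $, leaving 270.
Highest conversions per $ first: Affiliate 20 > Outdoor 19 > Native 6 > Search 5 > Display 2.
Affiliate takes 110 more to reach its cap of 130 — 160 left.
Give Outdoor 140 more to hit its cap of 160 — 20 left.
Native has room for 50 more but only 20 remain, so it gets 40.

40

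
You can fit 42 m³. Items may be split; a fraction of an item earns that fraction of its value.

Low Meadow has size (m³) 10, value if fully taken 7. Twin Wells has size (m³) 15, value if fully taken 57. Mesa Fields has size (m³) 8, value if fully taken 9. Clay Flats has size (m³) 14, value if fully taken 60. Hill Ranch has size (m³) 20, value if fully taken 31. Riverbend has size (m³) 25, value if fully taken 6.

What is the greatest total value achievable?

137.15

Sort by value density: Clay Flats 60/14≈4.29, Twin Wells 57/15≈3.8, Hill Ranch 31/20≈1.55, Mesa Fields 9/8≈1.12, Low Meadow 7/10≈0.7, Riverbend 6/25≈0.24.
Take all of Clay Flats (14 m³, value 60) — 28 m³ left.
Twin Wells: take in full, 15 m³ for value 57 — 13 left.
Fill the last 13 m³ with part of Hill Ranch: 13/20 of it earns 20.15.
Total value = 137.15.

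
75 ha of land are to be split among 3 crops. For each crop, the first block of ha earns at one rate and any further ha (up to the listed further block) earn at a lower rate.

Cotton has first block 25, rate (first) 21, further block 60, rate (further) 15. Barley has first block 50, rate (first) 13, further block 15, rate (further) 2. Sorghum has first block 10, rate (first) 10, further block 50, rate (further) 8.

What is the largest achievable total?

1275

Order all 6 blocks by rate: Cotton/tier1 21 > Cotton/tier2 15 > Barley/tier1 13 > Sorghum/tier1 10 > Sorghum/tier2 8 > Barley/tier2 2.
Cotton tier1 at 21: fill all 25 — 50 left.
Cotton/tier2: +50 of 60 at 15; pool empty.
Total = 21×25 + 15×50 = 1275.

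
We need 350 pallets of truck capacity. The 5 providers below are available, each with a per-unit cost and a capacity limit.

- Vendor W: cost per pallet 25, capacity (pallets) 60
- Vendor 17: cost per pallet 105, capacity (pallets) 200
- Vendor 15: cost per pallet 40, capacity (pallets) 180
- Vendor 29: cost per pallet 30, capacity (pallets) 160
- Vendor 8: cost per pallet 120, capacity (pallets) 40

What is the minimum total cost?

Fill from the cheapest provider first.
Take 60 from Vendor W at 25 ; need 290 more.
Vendor 29 at 30: take all 160 pallets ; 130 still needed.
Vendor 15 at 40: take 130 of its 180 ; requirement met.
Vendor 17, Vendor 8: unused.
Cost = 60×25 + 160×30 + 130×40 = 11500.

11500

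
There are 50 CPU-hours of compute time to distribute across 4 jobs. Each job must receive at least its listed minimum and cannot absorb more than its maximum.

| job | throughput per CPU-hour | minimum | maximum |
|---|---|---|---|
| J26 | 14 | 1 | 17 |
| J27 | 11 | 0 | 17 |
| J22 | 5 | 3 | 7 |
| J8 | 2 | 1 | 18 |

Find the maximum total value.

478

Meeting every minimum uses 1+0+3+1 = 5 CPU-hours, leaving 45.
Highest throughput per CPU-hour first: J26 14 > J27 11 > J22 5 > J8 2.
J26: +16 to 17 (cap) → 29 left.
J27: +17 to 17 (cap) → 12 left.
Give J22 4 more to hit its cap of 7 → 8 left.
J8 has room for 17 more but only 8 remain, so it gets 9.
Total = 14×17 + 11×17 + 5×7 + 2×9 = 478.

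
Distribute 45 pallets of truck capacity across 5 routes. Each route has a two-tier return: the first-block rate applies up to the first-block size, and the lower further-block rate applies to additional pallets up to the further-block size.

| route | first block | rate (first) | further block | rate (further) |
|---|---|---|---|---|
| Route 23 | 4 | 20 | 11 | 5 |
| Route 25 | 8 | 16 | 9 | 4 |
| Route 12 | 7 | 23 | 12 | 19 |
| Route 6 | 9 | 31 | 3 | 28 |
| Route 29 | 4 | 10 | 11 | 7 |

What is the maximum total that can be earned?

980

Treat each block as its own option and order by rate: Route 6/first 31 > Route 6/second 28 > Route 12/first 23 > Route 23/first 20 > Route 12/second 19 > Route 25/first 16 > Route 29/first 10 > Route 29/second 7 > Route 23/second 5 > Route 25/second 4.
Route 6 first at 31: fill all 9 ; 36 left.
Route 6 second at 28: fill all 3 ; 33 left.
Route 12 first at 23: fill all 7 ; 26 left.
Route 23/first (20): +4 ; 22 left.
Route 12/second (19): +12 ; 10 left.
Fill Route 25 first block (8 at 16) ; 2 left.
Route 29/first: +2 of 4 at 10; pool empty.
Total = 31×9 + 28×3 + 23×7 + 20×4 + 19×12 + 16×8 + 10×2 = 980.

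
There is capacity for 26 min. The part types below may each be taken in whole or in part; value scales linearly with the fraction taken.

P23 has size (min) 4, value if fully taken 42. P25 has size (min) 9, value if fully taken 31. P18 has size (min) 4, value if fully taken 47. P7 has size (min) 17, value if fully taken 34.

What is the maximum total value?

138

Rank by value-to-size ratio: P18 47/4≈11.8, P23 42/4≈10.5, P25 31/9≈3.44, P7 34/17≈2.
All 4 min of P18 fit (value 47) ; 22 remain.
P23: take in full, 4 min for value 42 ; 18 left.
P25: take in full, 9 min for value 31 ; 9 left.
9 min left: a 9/17 share of P7 gives 34×9/17 = 18.
Total value = 138.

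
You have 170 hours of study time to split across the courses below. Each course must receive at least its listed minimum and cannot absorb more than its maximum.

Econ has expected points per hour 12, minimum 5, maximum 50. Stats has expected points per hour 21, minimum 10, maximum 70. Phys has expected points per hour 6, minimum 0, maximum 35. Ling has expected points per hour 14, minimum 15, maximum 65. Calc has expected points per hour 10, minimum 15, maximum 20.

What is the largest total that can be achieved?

Meeting every minimum uses 5+10+0+15+15 = 45 hours, leaving 125.
Highest expected points per hour first: Stats 21 > Ling 14 > Econ 12 > Calc 10 > Phys 6.
Stats takes 60 more to reach its cap of 70 → 65 left.
Give Ling 50 more to hit its cap of 65 → 15 left.
Only 15 left; Econ takes them to reach 20.
Total = 12×20 + 21×70 + 14×65 + 10×15 = 2770.

2770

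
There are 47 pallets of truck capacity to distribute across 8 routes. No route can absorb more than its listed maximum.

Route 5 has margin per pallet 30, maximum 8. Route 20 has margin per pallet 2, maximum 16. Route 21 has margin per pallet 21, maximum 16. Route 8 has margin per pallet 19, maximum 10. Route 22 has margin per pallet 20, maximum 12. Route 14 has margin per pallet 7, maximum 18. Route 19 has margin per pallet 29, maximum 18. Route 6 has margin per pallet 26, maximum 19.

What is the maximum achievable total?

Order the routes by margin per pallet: Route 5 30 > Route 19 29 > Route 6 26 > Route 21 21 > Route 22 20 > Route 8 19 > Route 14 7 > Route 20 2.
Route 5 takes 8 to reach its cap of 8 ; 39 left.
Route 19: +18 to 18 (cap) ; 21 left.
Route 6 takes 19 to reach its cap of 19 ; 2 left.
Route 21 has room for 16 but only 2 remain, so it gets 2.
Total = 30×8 + 21×2 + 29×18 + 26×19 = 1298.

1298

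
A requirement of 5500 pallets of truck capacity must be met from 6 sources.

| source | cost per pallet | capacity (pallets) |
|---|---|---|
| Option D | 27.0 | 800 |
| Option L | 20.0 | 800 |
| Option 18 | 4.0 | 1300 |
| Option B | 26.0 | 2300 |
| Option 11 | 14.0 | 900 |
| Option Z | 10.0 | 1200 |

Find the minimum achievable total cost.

79600

Fill from the cheapest source first.
Option 18 (4.0): use full 1300 ; 4200 pallets to go.
Take 1200 from Option Z at 10.0 ; need 3000 more.
Option 11 (14.0): use full 900 ; 2100 pallets to go.
Option L at 20.0: take all 800 pallets ; 1300 still needed.
Option B (26.0): take the remaining 1300 ; done.
Option D: unused.
Cost = 1300×4.0 + 1200×10.0 + 900×14.0 + 800×20.0 + 1300×26.0 = 79600.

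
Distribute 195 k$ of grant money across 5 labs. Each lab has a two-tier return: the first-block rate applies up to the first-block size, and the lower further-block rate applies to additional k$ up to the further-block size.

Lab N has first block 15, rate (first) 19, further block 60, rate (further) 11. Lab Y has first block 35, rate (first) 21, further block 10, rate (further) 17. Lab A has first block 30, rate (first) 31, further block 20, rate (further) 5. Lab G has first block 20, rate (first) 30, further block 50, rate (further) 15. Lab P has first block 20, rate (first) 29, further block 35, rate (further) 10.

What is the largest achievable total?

4215

Treat each block as its own option and order by rate: Lab A/T1 31 > Lab G/T1 30 > Lab P/T1 29 > Lab Y/T1 21 > Lab N/T1 19 > Lab Y/T2 17 > Lab G/T2 15 > Lab N/T2 11 > Lab P/T2 10 > Lab A/T2 5.
Lab A T1 at 31: fill all 30 — 165 left.
Fill Lab G T1 block (20 at 30) — 145 left.
Lab P/T1 (29): +20 — 125 left.
Fill Lab Y T1 block (35 at 21) — 90 left.
Lab N/T1 (19): +15 — 75 left.
Lab Y T2 at 17: fill all 10 — 65 left.
Lab G/T2 (15): +50 — 15 left.
Lab N T2 at 11: only 15 left, fill 15.
Total = 31×30 + 30×20 + 29×20 + 21×35 + 19×15 + 17×10 + 15×50 + 11×15 = 4215.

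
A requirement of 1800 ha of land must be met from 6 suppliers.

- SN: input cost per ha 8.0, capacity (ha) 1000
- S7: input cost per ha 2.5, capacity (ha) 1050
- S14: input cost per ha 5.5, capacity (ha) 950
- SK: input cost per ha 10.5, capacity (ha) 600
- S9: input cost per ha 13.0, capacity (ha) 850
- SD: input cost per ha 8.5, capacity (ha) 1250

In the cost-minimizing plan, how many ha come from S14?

750

Use suppliers in increasing cost order.
Take 1050 from S7 at 2.5 → need 750 more.
S14 at 5.5: take 750 of its 950 → requirement met.
SN, SD, SK, S9: unused.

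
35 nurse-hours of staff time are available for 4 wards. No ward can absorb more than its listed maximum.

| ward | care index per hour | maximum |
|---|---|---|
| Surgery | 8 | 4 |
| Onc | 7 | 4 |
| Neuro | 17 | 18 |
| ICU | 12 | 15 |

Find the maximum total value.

502

Highest care index per hour first: Neuro 17 > ICU 12 > Surgery 8 > Onc 7.
Neuro: +18 to 18 (cap) — 17 left.
ICU: +15 to 15 (cap) — 2 left.
Only 2 left; Surgery takes them to reach 2.
Total = 8×2 + 17×18 + 12×15 = 502.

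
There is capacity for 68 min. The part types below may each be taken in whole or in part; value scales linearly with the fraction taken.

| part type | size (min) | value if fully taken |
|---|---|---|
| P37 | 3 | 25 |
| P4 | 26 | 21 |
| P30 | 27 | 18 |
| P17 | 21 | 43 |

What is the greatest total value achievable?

101

Sort by value density: P37 25/3≈8.33, P17 43/21≈2.05, P4 21/26≈0.808, P30 18/27≈0.667.
Take all of P37 (3 min, value 25) — 65 min left.
P17: take in full, 21 min for value 43 — 44 left.
All 26 min of P4 fit (value 21) — 18 remain.
Only 18 min remain; take 18/27 of P30 for value 18×18/27 = 12.
Total value = 101.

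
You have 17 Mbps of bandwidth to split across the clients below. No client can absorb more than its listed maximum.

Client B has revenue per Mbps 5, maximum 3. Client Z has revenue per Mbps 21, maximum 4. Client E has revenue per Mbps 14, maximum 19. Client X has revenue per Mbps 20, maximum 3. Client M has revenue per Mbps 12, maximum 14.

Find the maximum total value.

Highest revenue per Mbps first: Client Z 21 > Client X 20 > Client E 14 > Client M 12 > Client B 5.
Client Z: +4 to 4 (cap) ; 13 left.
Client X takes 3 to reach its cap of 3 ; 10 left.
Client E has room for 19 but only 10 remain, so it gets 10.
Total = 21×4 + 14×10 + 20×3 = 284.

284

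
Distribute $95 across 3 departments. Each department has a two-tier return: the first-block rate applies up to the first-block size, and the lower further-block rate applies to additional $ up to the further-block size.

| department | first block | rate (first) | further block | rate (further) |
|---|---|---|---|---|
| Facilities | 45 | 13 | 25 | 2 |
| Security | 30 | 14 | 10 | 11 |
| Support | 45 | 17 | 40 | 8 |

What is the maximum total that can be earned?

1445

Treat each block as its own option and order by rate: Support/tier1 17 > Security/tier1 14 > Facilities/tier1 13 > Security/tier2 11 > Support/tier2 8 > Facilities/tier2 2.
Support tier1 at 17: fill all 45 — 50 left.
Security/tier1 (14): +30 — 20 left.
Facilities/tier1: +20 of 45 at 13; pool empty.
Total = 17×45 + 14×30 + 13×20 = 1445.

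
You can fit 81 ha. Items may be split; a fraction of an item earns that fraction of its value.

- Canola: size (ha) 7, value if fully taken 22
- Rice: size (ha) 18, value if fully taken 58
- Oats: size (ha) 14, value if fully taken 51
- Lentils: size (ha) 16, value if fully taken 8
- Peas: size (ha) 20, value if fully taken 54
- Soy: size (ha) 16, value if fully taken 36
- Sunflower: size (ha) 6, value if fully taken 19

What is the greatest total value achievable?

Rank by value-to-size ratio: Oats 51/14≈3.64, Rice 58/18≈3.22, Sunflower 19/6≈3.17, Canola 22/7≈3.14, Peas 54/20≈2.7, Soy 36/16≈2.25, Lentils 8/16≈0.5.
All 14 ha of Oats fit (value 51) — 67 remain.
All 18 ha of Rice fit (value 58) — 49 remain.
Take all of Sunflower (6 ha, value 19) — 43 ha left.
Take all of Canola (7 ha, value 22) — 36 ha left.
All 20 ha of Peas fit (value 54) — 16 remain.
Soy: take in full, 16 ha for value 36 — 0 left.
Total value = 240.

240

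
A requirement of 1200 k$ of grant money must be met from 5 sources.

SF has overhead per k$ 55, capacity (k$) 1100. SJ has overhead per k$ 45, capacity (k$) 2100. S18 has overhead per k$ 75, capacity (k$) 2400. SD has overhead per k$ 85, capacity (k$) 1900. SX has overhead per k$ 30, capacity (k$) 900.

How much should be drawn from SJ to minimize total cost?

Fill from the cheapest source first.
SX at 30: take all 900 k$ → 300 still needed.
SJ (45): take the remaining 300 → done.
SF, S18, SD: unused.

300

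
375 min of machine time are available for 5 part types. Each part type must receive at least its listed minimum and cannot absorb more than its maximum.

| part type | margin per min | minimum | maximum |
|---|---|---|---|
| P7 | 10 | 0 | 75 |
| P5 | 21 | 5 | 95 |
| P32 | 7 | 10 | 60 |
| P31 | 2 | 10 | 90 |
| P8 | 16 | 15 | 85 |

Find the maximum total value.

4645

Meeting every minimum uses 0+5+10+10+15 = 40 min, leaving 335.
Order the part types by margin per min: P5 21 > P8 16 > P7 10 > P32 7 > P31 2.
Give P5 90 more to hit its cap of 95 → 245 left.
P8: +70 to 85 (cap) → 175 left.
P7 takes 75 more to reach its cap of 75 → 100 left.
Give P32 50 more to hit its cap of 60 → 50 left.
Only 50 left; P31 takes them to reach 60.
Total = 10×75 + 21×95 + 7×60 + 2×60 + 16×85 = 4645.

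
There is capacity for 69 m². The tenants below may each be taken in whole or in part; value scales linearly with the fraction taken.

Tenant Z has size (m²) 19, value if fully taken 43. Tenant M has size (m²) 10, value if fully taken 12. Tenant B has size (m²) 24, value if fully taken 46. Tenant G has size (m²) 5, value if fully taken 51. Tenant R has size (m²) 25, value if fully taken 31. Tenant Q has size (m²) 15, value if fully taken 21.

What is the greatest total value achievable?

168.44

Rank by value-to-size ratio: Tenant G 51/5≈10.2, Tenant Z 43/19≈2.26, Tenant B 46/24≈1.92, Tenant Q 21/15≈1.4, Tenant R 31/25≈1.24, Tenant M 12/10≈1.2.
Take all of Tenant G (5 m², value 51) — 64 m² left.
All 19 m² of Tenant Z fit (value 43) — 45 remain.
All 24 m² of Tenant B fit (value 46) — 21 remain.
Take all of Tenant Q (15 m², value 21) — 6 m² left.
Fill the last 6 m² with part of Tenant R: 6/25 of it earns 7.44.
Total value = 168.44.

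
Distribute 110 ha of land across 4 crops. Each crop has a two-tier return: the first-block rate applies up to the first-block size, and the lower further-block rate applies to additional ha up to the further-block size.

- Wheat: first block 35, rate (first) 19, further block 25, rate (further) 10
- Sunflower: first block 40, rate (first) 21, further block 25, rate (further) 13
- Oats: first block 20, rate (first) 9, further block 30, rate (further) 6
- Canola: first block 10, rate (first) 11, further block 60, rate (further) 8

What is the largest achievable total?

Order all 8 blocks by rate: Sunflower/T1 21 > Wheat/T1 19 > Sunflower/T2 13 > Canola/T1 11 > Wheat/T2 10 > Oats/T1 9 > Canola/T2 8 > Oats/T2 6.
Sunflower T1 at 21: fill all 40 ; 70 left.
Wheat T1 at 19: fill all 35 ; 35 left.
Sunflower/T2 (13): +25 ; 10 left.
Fill Canola T1 block (10 at 11) ; 0 left.
Total = 21×40 + 19×35 + 13×25 + 11×10 = 1940.

1940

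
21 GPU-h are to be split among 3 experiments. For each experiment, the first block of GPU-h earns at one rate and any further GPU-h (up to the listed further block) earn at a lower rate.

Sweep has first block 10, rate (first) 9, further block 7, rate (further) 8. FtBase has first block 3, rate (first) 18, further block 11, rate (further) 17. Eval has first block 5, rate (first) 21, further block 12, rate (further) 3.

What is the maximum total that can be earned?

364

Treat each block as its own option and order by rate: Eval/tier1 21 > FtBase/tier1 18 > FtBase/tier2 17 > Sweep/tier1 9 > Sweep/tier2 8 > Eval/tier2 3.
Eval/tier1 (21): +5 — 16 left.
FtBase/tier1 (18): +3 — 13 left.
FtBase/tier2 (17): +11 — 2 left.
Sweep tier1 at 9: only 2 left, fill 2.
Total = 21×5 + 18×3 + 17×11 + 9×2 = 364.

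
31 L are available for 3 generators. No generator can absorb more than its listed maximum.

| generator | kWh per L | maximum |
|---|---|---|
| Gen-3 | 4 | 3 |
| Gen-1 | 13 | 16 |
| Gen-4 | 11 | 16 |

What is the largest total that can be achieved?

Highest kWh per L first: Gen-1 13 > Gen-4 11 > Gen-3 4.
Gen-1: +16 to 16 (cap) — 15 left.
Only 15 left; Gen-4 takes them to reach 15.
Total = 13×16 + 11×15 = 373.

373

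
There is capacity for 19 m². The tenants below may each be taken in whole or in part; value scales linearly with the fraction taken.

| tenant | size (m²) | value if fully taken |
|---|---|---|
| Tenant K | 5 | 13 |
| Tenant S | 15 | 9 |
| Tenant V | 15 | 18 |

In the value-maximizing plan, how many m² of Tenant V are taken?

Rank by value-to-size ratio: Tenant K 13/5≈2.6, Tenant V 18/15≈1.2, Tenant S 9/15≈0.6.
Tenant K: take in full, 5 m² for value 13 ; 14 left.
14 m² left: a 14/15 share of Tenant V gives 18×14/15 = 16.8.

14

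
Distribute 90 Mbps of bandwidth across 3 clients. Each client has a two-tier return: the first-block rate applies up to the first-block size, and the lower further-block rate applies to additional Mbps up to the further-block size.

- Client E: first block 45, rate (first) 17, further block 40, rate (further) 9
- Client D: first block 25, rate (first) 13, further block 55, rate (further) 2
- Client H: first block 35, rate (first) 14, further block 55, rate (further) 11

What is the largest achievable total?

1385

Rank every tier by rate: Client E/first 17 > Client H/first 14 > Client D/first 13 > Client H/second 11 > Client E/second 9 > Client D/second 2.
Fill Client E first block (45 at 17) → 45 left.
Client H/first (14): +35 → 10 left.
Client D first at 13: only 10 left, fill 10.
Total = 17×45 + 14×35 + 13×10 = 1385.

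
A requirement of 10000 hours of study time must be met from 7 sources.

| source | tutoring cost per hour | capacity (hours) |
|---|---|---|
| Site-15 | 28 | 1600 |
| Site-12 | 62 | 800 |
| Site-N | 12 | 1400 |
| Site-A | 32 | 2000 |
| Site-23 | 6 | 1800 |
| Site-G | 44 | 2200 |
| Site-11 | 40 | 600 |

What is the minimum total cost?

Use sources in increasing cost order.
Take 1800 from Site-23 at 6 — need 8200 more.
Take 1400 from Site-N at 12 — need 6800 more.
Site-15 at 28: take all 1600 hours — 5200 still needed.
Site-A (32): use full 2000 — 3200 hours to go.
Site-11 (40): use full 600 — 2600 hours to go.
Site-G (44): use full 2200 — 400 hours to go.
Take 400 from Site-12 at 62 to finish.
Cost = 1800×6 + 1400×12 + 1600×28 + 2000×32 + 600×40 + 2200×44 + 400×62 = 282000.

282000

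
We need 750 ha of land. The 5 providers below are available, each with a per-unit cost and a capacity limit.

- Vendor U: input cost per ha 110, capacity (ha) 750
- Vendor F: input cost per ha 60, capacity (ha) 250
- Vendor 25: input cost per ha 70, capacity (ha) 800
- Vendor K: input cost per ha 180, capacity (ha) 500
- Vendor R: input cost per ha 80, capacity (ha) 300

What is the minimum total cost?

Use providers in increasing cost order.
Take 250 from Vendor F at 60 → need 500 more.
Vendor 25 at 70: take 500 of its 800 → requirement met.
Vendor R, Vendor U, Vendor K: unused.
Cost = 250×60 + 500×70 = 50000.

50000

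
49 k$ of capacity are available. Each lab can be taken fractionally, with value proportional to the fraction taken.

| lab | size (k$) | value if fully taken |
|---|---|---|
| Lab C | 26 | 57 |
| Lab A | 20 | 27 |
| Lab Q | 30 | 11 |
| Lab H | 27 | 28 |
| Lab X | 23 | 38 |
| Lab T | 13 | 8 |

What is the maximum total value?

95

Sort by value density: Lab C 57/26≈2.19, Lab X 38/23≈1.65, Lab A 27/20≈1.35, Lab H 28/27≈1.04, Lab T 8/13≈0.615, Lab Q 11/30≈0.367.
Take all of Lab C (26 k$, value 57) → 23 k$ left.
Lab X: take in full, 23 k$ for value 38 → 0 left.
Total value = 95.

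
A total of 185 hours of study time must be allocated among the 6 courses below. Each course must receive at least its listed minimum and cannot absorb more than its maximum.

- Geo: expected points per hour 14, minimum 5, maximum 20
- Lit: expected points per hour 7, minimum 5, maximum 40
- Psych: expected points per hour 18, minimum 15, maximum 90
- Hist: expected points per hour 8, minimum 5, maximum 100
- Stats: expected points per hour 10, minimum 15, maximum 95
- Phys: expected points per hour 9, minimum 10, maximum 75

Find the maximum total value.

2615

Meeting every minimum uses 5+5+15+5+15+10 = 55 hours, leaving 130.
Highest expected points per hour first: Psych 18 > Geo 14 > Stats 10 > Phys 9 > Hist 8 > Lit 7.
Psych takes 75 more to reach its cap of 90 — 55 left.
Geo takes 15 more to reach its cap of 20 — 40 left.
Stats has room for 80 more but only 40 remain, so it gets 55.
Total = 14×20 + 7×5 + 18×90 + 8×5 + 10×55 + 9×10 = 2615.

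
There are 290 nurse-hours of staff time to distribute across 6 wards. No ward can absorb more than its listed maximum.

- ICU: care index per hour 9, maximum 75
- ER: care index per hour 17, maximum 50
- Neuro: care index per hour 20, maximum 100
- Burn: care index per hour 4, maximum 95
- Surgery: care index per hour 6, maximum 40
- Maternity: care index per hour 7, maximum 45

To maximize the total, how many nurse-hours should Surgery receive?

Highest care index per hour first: Neuro 20 > ER 17 > ICU 9 > Maternity 7 > Surgery 6 > Burn 4.
Give Neuro 100 to hit its cap of 100 — 190 left.
Give ER 50 to hit its cap of 50 — 140 left.
Give ICU 75 to hit its cap of 75 — 65 left.
Maternity: +45 to 45 (cap) — 20 left.
Surgery has room for 40 but only 20 remain, so it gets 20.

20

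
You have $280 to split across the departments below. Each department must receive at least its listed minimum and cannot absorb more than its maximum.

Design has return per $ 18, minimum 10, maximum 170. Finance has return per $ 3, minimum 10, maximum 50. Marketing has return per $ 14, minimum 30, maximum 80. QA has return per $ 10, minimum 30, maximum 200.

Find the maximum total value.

4370

Meeting every minimum uses 10+10+30+30 = 80 $, leaving 200.
Order the departments by return per $: Design 18 > Marketing 14 > QA 10 > Finance 3.
Give Design 160 more to hit its cap of 170 → 40 left.
Only 40 left; Marketing takes them to reach 70.
Total = 18×170 + 3×10 + 14×70 + 10×30 = 4370.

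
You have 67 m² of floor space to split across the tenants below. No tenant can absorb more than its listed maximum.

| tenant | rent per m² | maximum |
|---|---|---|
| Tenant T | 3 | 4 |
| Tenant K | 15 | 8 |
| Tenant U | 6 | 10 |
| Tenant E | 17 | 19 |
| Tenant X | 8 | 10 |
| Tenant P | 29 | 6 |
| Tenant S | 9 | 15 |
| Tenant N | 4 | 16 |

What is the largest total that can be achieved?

886

Highest rent per m² first: Tenant P 29 > Tenant E 17 > Tenant K 15 > Tenant S 9 > Tenant X 8 > Tenant U 6 > Tenant N 4 > Tenant T 3.
Tenant P: +6 to 6 (cap) ; 61 left.
Give Tenant E 19 to hit its cap of 19 ; 42 left.
Tenant K: +8 to 8 (cap) ; 34 left.
Give Tenant S 15 to hit its cap of 15 ; 19 left.
Tenant X takes 10 to reach its cap of 10 ; 9 left.
Tenant U: +9 (room for 10) → 9. Pool exhausted.
Total = 15×8 + 6×9 + 17×19 + 8×10 + 29×6 + 9×15 = 886.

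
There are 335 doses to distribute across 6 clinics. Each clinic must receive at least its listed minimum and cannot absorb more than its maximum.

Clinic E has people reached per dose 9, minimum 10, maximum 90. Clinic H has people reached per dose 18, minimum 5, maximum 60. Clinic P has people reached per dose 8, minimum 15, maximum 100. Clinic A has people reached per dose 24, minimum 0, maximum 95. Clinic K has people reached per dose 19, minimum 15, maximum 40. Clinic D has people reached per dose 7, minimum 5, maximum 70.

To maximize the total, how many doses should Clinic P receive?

45

Meeting every minimum uses 10+5+15+0+15+5 = 50 doses, leaving 285.
Highest people reached per dose first: Clinic A 24 > Clinic K 19 > Clinic H 18 > Clinic E 9 > Clinic P 8 > Clinic D 7.
Clinic A takes 95 more to reach its cap of 95 — 190 left.
Clinic K takes 25 more to reach its cap of 40 — 165 left.
Give Clinic H 55 more to hit its cap of 60 — 110 left.
Clinic E takes 80 more to reach its cap of 90 — 30 left.
Only 30 left; Clinic P takes them to reach 45.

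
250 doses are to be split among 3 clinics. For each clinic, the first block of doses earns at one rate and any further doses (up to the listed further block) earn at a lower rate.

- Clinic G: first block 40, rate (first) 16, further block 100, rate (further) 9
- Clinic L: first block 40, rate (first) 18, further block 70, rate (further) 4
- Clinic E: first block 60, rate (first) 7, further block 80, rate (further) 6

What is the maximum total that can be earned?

Order all 6 blocks by rate: Clinic L/first 18 > Clinic G/first 16 > Clinic G/second 9 > Clinic E/first 7 > Clinic E/second 6 > Clinic L/second 4.
Clinic L/first (18): +40 → 210 left.
Fill Clinic G first block (40 at 16) → 170 left.
Clinic G/second (9): +100 → 70 left.
Clinic E/first (7): +60 → 10 left.
10 remain; put them into Clinic E second at 6.
Total = 18×40 + 16×40 + 9×100 + 7×60 + 6×10 = 2740.

2740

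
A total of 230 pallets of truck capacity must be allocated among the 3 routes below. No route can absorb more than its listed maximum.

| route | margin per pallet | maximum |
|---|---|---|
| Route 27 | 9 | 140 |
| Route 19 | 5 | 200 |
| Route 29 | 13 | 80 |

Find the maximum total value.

2350

Highest margin per pallet first: Route 29 13 > Route 27 9 > Route 19 5.
Route 29 takes 80 to reach its cap of 80 — 150 left.
Route 27 takes 140 to reach its cap of 140 — 10 left.
Only 10 left; Route 19 takes them to reach 10.
Total = 9×140 + 5×10 + 13×80 = 2350.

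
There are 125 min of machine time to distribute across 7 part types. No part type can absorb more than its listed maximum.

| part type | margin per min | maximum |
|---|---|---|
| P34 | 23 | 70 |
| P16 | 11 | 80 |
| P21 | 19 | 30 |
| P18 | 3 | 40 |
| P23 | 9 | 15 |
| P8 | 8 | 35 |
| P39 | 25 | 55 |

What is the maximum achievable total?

Highest margin per min first: P39 25 > P34 23 > P21 19 > P16 11 > P23 9 > P8 8 > P18 3.
P39: +55 to 55 (cap) → 70 left.
P34: +70 to 70 (cap) → 0 left.
Total = 23×70 + 25×55 = 2985.

2985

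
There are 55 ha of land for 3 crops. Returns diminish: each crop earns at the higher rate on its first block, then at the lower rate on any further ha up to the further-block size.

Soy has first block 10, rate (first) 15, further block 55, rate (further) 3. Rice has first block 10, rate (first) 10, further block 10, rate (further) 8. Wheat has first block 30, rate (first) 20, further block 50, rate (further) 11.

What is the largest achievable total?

Order all 6 blocks by rate: Wheat/T1 20 > Soy/T1 15 > Wheat/T2 11 > Rice/T1 10 > Rice/T2 8 > Soy/T2 3.
Fill Wheat T1 block (30 at 20) ; 25 left.
Soy T1 at 15: fill all 10 ; 15 left.
Wheat/T2: +15 of 50 at 11; pool empty.
Total = 20×30 + 15×10 + 11×15 = 915.

915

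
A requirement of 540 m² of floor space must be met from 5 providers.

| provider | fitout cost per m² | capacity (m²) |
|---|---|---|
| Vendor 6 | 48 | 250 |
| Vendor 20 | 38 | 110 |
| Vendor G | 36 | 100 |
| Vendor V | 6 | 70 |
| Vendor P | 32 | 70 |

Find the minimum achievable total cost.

Use providers in increasing cost order.
Vendor V at 6: take all 70 m² → 470 still needed.
Vendor P at 32: take all 70 m² → 400 still needed.
Vendor G at 36: take all 100 m² → 300 still needed.
Vendor 20 at 38: take all 110 m² → 190 still needed.
Vendor 6 at 48: take 190 of its 250 → requirement met.
Cost = 70×6 + 70×32 + 100×36 + 110×38 + 190×48 = 19560.

19560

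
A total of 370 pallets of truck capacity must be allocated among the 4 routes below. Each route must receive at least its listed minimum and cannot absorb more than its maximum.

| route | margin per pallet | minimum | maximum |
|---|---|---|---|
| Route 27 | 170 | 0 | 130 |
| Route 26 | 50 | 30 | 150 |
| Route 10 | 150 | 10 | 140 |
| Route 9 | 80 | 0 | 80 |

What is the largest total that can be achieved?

50200

Meeting every minimum uses 0+30+10+0 = 40 pallets, leaving 330.
Rank by margin per pallet: Route 27 170 > Route 10 150 > Route 9 80 > Route 26 50.
Route 27: +130 to 130 (cap) → 200 left.
Route 10 takes 130 more to reach its cap of 140 → 70 left.
Route 9 has room for 80 more but only 70 remain, so it gets 70.
Total = 170×130 + 50×30 + 150×140 + 80×70 = 50200.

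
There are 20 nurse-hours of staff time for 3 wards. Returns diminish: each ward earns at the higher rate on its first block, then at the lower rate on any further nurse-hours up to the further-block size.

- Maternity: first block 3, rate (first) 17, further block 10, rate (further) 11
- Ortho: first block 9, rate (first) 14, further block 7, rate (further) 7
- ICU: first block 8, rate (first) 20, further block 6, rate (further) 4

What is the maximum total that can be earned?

Order all 6 blocks by rate: ICU/first 20 > Maternity/first 17 > Ortho/first 14 > Maternity/second 11 > Ortho/second 7 > ICU/second 4.
ICU first at 20: fill all 8 ; 12 left.
Fill Maternity first block (3 at 17) ; 9 left.
Ortho first at 14: fill all 9 ; 0 left.
Total = 20×8 + 17×3 + 14×9 = 337.

337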